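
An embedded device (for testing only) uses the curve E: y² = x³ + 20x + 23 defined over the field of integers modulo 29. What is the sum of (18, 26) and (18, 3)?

O

The two points share x = 18 and their y-coordinates satisfy 26 + 3 ≡ 0 (mod 29), so they are inverses. Their sum is the point at infinity.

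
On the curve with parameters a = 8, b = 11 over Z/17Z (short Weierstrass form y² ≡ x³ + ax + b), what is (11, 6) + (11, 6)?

tangent at (11, 6): λ = (3·11² + 8)/(2·6) ≡ 14/12. 12⁻¹ ≡ 10 (mod 17) since 12·10 = 120 ≡ 1, so λ ≡ 14·10 ≡ 4.
  x = λ² - 11 - 11 = 16 - 22 ≡ 11; y = λ·(11 - 11) - 6 ≡ 11. → (11, 11)

(11, 11)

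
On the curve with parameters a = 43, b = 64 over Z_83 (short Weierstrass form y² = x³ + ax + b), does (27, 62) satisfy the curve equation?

y² = 62² ≡ 26; x³ + 43x + 64 = 20908 ≡ 75 (mod 83). 26 ≠ 75.

no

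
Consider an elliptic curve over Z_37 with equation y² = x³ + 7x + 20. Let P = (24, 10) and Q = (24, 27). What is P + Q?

O

The two points share x = 24 and their y-coordinates satisfy 10 + 27 ≡ 0 (mod 37), so they are inverses. Their sum is ∞.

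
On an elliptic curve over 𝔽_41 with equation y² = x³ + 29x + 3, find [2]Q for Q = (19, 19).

(24, 3)

tangent at (19, 19): λ = (3·19² + 29)/(2·19) ≡ 5/38. 38⁻¹ ≡ 27 (mod 41), so λ ≡ 5·27 ≡ 12.
  x = λ² - 19 - 19 = 144 - 38 ≡ 24; y = λ·(19 - 24) - 19 ≡ 3. → (24, 3)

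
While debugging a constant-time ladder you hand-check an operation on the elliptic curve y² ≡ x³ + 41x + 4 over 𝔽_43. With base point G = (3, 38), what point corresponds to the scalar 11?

Repeated addition: build up to 11G.
2G: tangent at (3, 38): λ = (3·3² + 41)/(2·38) ≡ 25/33. 33⁻¹ ≡ 30 (mod 43), so λ ≡ 25·30 ≡ 19.
  x = λ² - 3 - 3 = 361 - 6 ≡ 11; y = λ·(3 - 11) - 38 ≡ 25. → (11, 25)
3G: (11, 25) + (3, 38). λ = (38 - 25)/(3 - 11) ≡ 13/35 mod 43. 35⁻¹ ≡ 16 (mod 43) since 35·16 = 560 ≡ 1, so λ ≡ 36.
  x = λ² - 11 - 3 = 1296 - 14 ≡ 35; y = λ·(11 - 35) - 25 ≡ 14. → (35, 14)
4G: (35, 14) + (3, 38). λ = (38 - 14)/(3 - 35) ≡ 24/11 mod 43. 11⁻¹ ≡ 4 (mod 43), so λ ≡ 10.
  x = λ² - 35 - 3 = 100 - 38 ≡ 19; y = λ·(35 - 19) - 14 ≡ 17. → (19, 17)
5G: (19, 17) + (3, 38). λ = (38 - 17)/(3 - 19) ≡ 21/27 mod 43. 27⁻¹ ≡ 8 (mod 43) since 27·8 = 216 ≡ 1, so λ ≡ 39.
  x = λ² - 19 - 3 = 1521 - 22 ≡ 37; y = λ·(19 - 37) - 17 ≡ 12. → (37, 12)
6G: (37, 12) + (3, 38). λ = (38 - 12)/(3 - 37) ≡ 26/9 mod 43. 9⁻¹ ≡ 24 (mod 43) since 9·24 = 216 ≡ 1, so λ ≡ 22.
  x = λ² - 37 - 3 = 484 - 40 ≡ 14; y = λ·(37 - 14) - 12 ≡ 21. → (14, 21)
7G: (14, 21) + (3, 38). λ = (38 - 21)/(3 - 14) ≡ 17/32 mod 43. 32⁻¹ ≡ 39 (mod 43), so λ ≡ 18.
  x = λ² - 14 - 3 = 324 - 17 ≡ 6; y = λ·(14 - 6) - 21 ≡ 37. → (6, 37)
8G: (6, 37) + (3, 38). λ = (38 - 37)/(3 - 6) ≡ 1/40 mod 43. 40⁻¹ ≡ 14 (mod 43) since 40·14 = 560 ≡ 1, so λ ≡ 14.
  x = λ² - 6 - 3 = 196 - 9 ≡ 15; y = λ·(6 - 15) - 37 ≡ 9. → (15, 9)
9G: (15, 9) + (3, 38). λ = (38 - 9)/(3 - 15) ≡ 29/31 mod 43. 31⁻¹ ≡ 25 (mod 43), so λ ≡ 37.
  x = λ² - 15 - 3 = 1369 - 18 ≡ 18; y = λ·(15 - 18) - 9 ≡ 9. → (18, 9)
10G: (18, 9) + (3, 38). λ = (38 - 9)/(3 - 18) ≡ 29/28 mod 43. 28⁻¹ ≡ 20 (mod 43) since 28·20 = 560 ≡ 1, so λ ≡ 21.
  x = λ² - 18 - 3 = 441 - 21 ≡ 33; y = λ·(18 - 33) - 9 ≡ 20. → (33, 20)
11G: (33, 20) + (3, 38). λ = (38 - 20)/(3 - 33) ≡ 18/13 mod 43. 13⁻¹ ≡ 10 (mod 43) since 13·10 = 130 ≡ 1, so λ ≡ 8.
  x = λ² - 33 - 3 = 64 - 36 ≡ 28; y = λ·(33 - 28) - 20 ≡ 20. → (28, 20)

(28, 20)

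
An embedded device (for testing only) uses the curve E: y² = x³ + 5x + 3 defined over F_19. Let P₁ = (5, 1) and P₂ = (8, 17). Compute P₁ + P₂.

(7, 1)

(5, 1) + (8, 17). λ = (17 - 1)/(8 - 5) ≡ 16/3 mod 19. 3⁻¹ ≡ 13 (mod 19), so λ ≡ 18.
  x = λ² - 5 - 8 = 324 - 13 ≡ 7; y = λ·(5 - 7) - 1 ≡ 1. → (7, 1)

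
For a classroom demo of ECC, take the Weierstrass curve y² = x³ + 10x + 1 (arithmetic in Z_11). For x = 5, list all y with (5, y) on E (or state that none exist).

0

x³ + 10x + 1 = 176 ≡ 0 (mod 11).
Only y = 0 satisfies y² ≡ 0.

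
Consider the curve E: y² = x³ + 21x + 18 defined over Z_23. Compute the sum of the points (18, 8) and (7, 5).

(18, 8) + (7, 5). λ = (5 - 8)/(7 - 18) ≡ 20/12 mod 23. 12⁻¹ ≡ 2 (mod 23), so λ ≡ 17.
  x = λ² - 18 - 7 = 289 - 25 ≡ 11; y = λ·(18 - 11) - 8 ≡ 19. → (11, 19)

(11, 19)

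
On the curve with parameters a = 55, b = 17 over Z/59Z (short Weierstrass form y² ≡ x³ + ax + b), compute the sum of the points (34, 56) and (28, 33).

(34, 56) + (28, 33). λ = (33 - 56)/(28 - 34) ≡ 36/53 mod 59. 53⁻¹ ≡ 49 (mod 59) since 53·49 = 2597 ≡ 1, so λ ≡ 53.
  x = λ² - 34 - 28 = 2809 - 62 ≡ 33; y = λ·(34 - 33) - 56 ≡ 56. → (33, 56)

(33, 56)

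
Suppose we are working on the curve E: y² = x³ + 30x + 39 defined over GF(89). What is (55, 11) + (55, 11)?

tangent at (55, 11): λ = (3·55² + 30)/(2·11) ≡ 27/22. 22⁻¹ ≡ 85 (mod 89) since 22·85 = 1870 ≡ 1, so λ ≡ 27·85 ≡ 70.
  x = λ² - 55 - 55 = 4900 - 110 ≡ 73; y = λ·(55 - 73) - 11 ≡ 64. → (73, 64)

(73, 64)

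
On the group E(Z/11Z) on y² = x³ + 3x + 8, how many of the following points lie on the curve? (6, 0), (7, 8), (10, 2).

(6, 0): 0² ≡ 0, rhs ≡ 0 → on.
(7, 8): 8² ≡ 9, rhs ≡ 9 → on.
(10, 2): 2² ≡ 4, rhs ≡ 4 → on.

3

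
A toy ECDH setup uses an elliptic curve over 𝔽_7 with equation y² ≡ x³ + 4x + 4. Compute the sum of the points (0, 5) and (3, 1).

(5, 4)

(0, 5) + (3, 1). λ = (1 - 5)/(3 - 0) ≡ 3/3 mod 7. 3⁻¹ ≡ 5 (mod 7) since 3·5 = 15 ≡ 1, so λ ≡ 1.
  x = λ² - 0 - 3 = 1 - 3 ≡ 5; y = λ·(0 - 5) - 5 ≡ 4. → (5, 4)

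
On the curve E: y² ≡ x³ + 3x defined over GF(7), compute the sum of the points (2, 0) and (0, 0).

(5, 0)

(2, 0) + (0, 0). λ = (0 - 0)/(0 - 2) ≡ 0/5 mod 7. 5⁻¹ ≡ 3 (mod 7), so λ ≡ 0.
  x = λ² - 2 - 0 = 0 - 2 ≡ 5; y = λ·(2 - 5) - 0 ≡ 0. → (5, 0)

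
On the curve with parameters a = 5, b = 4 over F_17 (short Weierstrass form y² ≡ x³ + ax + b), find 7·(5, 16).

Write P = (5, 16).
Repeated addition: build up to 7P.
2P: tangent at (5, 16): λ = (3·5² + 5)/(2·16) ≡ 12/15. 15⁻¹ ≡ 8 (mod 17) since 15·8 = 120 ≡ 1, so λ ≡ 12·8 ≡ 11.
  x = λ² - 5 - 5 = 121 - 10 ≡ 9; y = λ·(5 - 9) - 16 ≡ 8. → (9, 8)
3P: (9, 8) + (5, 16). λ = (16 - 8)/(5 - 9) ≡ 8/13 mod 17. 13⁻¹ ≡ 4 (mod 17), so λ ≡ 15.
  x = λ² - 9 - 5 = 225 - 14 ≡ 7; y = λ·(9 - 7) - 8 ≡ 5. → (7, 5)
4P: (7, 5) + (5, 16). λ = (16 - 5)/(5 - 7) ≡ 11/15 mod 17. 15⁻¹ ≡ 8 (mod 17), so λ ≡ 3.
  x = λ² - 7 - 5 = 9 - 12 ≡ 14; y = λ·(7 - 14) - 5 ≡ 8. → (14, 8)
5P: (14, 8) + (5, 16). λ = (16 - 8)/(5 - 14) ≡ 8/8 mod 17. 8⁻¹ ≡ 15 (mod 17) since 8·15 = 120 ≡ 1, so λ ≡ 1.
  x = λ² - 14 - 5 = 1 - 19 ≡ 16; y = λ·(14 - 16) - 8 ≡ 7. → (16, 7)
6P: (16, 7) + (5, 16). λ = (16 - 7)/(5 - 16) ≡ 9/6 mod 17. 6⁻¹ ≡ 3 (mod 17), so λ ≡ 10.
  x = λ² - 16 - 5 = 100 - 21 ≡ 11; y = λ·(16 - 11) - 7 ≡ 9. → (11, 9)
7P: (11, 9) + (5, 16). λ = (16 - 9)/(5 - 11) ≡ 7/11 mod 17. 11⁻¹ ≡ 14 (mod 17) since 11·14 = 154 ≡ 1, so λ ≡ 13.
  x = λ² - 11 - 5 = 169 - 16 ≡ 0; y = λ·(11 - 0) - 9 ≡ 15. → (0, 15)

(0, 15)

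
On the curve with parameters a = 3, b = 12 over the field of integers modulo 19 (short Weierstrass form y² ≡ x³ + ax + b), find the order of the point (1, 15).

6

2P: tangent at (1, 15): λ = (3·1² + 3)/(2·15) ≡ 6/11. 11⁻¹ ≡ 7 (mod 19), so λ ≡ 6·7 ≡ 4.
  x = λ² - 1 - 1 = 16 - 2 ≡ 14; y = λ·(1 - 14) - 15 ≡ 9. → (14, 9)
3P: (14, 9) + (1, 15). λ = (15 - 9)/(1 - 14) ≡ 6/6 mod 19. 6⁻¹ ≡ 16 (mod 19), so λ ≡ 1.
  x = λ² - 14 - 1 = 1 - 15 ≡ 5; y = λ·(14 - 5) - 9 ≡ 0. → (5, 0)
4P: (5, 0) + (1, 15). λ = (15 - 0)/(1 - 5) ≡ 15/15 mod 19. 15⁻¹ ≡ 14 (mod 19), so λ ≡ 1.
  x = λ² - 5 - 1 = 1 - 6 ≡ 14; y = λ·(5 - 14) - 0 ≡ 10. → (14, 10)
5P: (14, 10) + (1, 15). λ = (15 - 10)/(1 - 14) ≡ 5/6 mod 19. 6⁻¹ ≡ 16 (mod 19) since 6·16 = 96 ≡ 1, so λ ≡ 4.
  x = λ² - 14 - 1 = 16 - 15 ≡ 1; y = λ·(14 - 1) - 10 ≡ 4. → (1, 4)
6P: (1, 4) + (1, 15): same x and y₁ ≡ -y₂, so the sum is 𝒪.
6P = 𝒪, so the order is 6.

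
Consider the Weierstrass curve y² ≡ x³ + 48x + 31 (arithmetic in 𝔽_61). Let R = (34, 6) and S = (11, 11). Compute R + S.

(30, 17)

(34, 6) + (11, 11). λ = (11 - 6)/(11 - 34) ≡ 5/38 mod 61. 38⁻¹ ≡ 53 (mod 61), so λ ≡ 21.
  x = λ² - 34 - 11 = 441 - 45 ≡ 30; y = λ·(34 - 30) - 6 ≡ 17. → (30, 17)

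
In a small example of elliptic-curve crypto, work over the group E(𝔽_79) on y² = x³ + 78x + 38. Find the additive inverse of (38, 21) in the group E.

-(38, 21) = (38, -21 mod 79) = (38, 58).

(38, 58)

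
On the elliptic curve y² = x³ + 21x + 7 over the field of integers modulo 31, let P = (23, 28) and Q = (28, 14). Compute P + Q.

(30, 4)

(23, 28) + (28, 14). λ = (14 - 28)/(28 - 23) ≡ 17/5 mod 31. 5⁻¹ ≡ 25 (mod 31), so λ ≡ 22.
  x = λ² - 23 - 28 = 484 - 51 ≡ 30; y = λ·(23 - 30) - 28 ≡ 4. → (30, 4)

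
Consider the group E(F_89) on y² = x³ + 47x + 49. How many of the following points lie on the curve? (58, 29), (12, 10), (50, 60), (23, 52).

2

(58, 29): 29² ≡ 40, rhs ≡ 40 → on.
(12, 10): 10² ≡ 11, rhs ≡ 27 → off.
(50, 60): 60² ≡ 40, rhs ≡ 40 → on.
(23, 52): 52² ≡ 34, rhs ≡ 36 → off.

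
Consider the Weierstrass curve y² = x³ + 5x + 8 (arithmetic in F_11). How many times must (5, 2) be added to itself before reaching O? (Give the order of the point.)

2P: tangent at (5, 2): λ = (3·5² + 5)/(2·2) ≡ 3/4. 4⁻¹ ≡ 3 (mod 11), so λ ≡ 3·3 ≡ 9.
  x = λ² - 5 - 5 = 81 - 10 ≡ 5; y = λ·(5 - 5) - 2 ≡ 9. → (5, 9)
3P: (5, 9) + (5, 2): same x and y₁ ≡ -y₂, so the sum is O.
3P = O, so the order is 3.

3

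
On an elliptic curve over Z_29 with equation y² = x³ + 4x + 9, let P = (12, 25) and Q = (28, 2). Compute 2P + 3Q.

(26, 12)

First 2P:
Repeated addition: build up to 2P.
2P: tangent at (12, 25): λ = (3·12² + 4)/(2·25) ≡ 1/21. 21⁻¹ ≡ 18 (mod 29) since 21·18 = 378 ≡ 1, so λ ≡ 1·18 ≡ 18.
  x = λ² - 12 - 12 = 324 - 24 ≡ 10; y = λ·(12 - 10) - 25 ≡ 11. → (10, 11)
2P = (10, 11).
Next 3Q:
Repeated addition: build up to 3Q.
2Q: tangent at (28, 2): λ = (3·28² + 4)/(2·2) ≡ 7/4. 4⁻¹ ≡ 22 (mod 29), so λ ≡ 7·22 ≡ 9.
  x = λ² - 28 - 28 = 81 - 56 ≡ 25; y = λ·(28 - 25) - 2 ≡ 25. → (25, 25)
3Q: (25, 25) + (28, 2). λ = (2 - 25)/(28 - 25) ≡ 6/3 mod 29. 3⁻¹ ≡ 10 (mod 29), so λ ≡ 2.
  x = λ² - 25 - 28 = 4 - 53 ≡ 9; y = λ·(25 - 9) - 25 ≡ 7. → (9, 7)
3Q = (9, 7).
Finally 2P + 3Q:
(10, 11) + (9, 7). λ = (7 - 11)/(9 - 10) ≡ 25/28 mod 29. 28⁻¹ ≡ 28 (mod 29), so λ ≡ 4.
  x = λ² - 10 - 9 = 16 - 19 ≡ 26; y = λ·(10 - 26) - 11 ≡ 12. → (26, 12)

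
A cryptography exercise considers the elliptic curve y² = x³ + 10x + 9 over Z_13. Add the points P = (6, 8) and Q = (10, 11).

(0, 3)

(6, 8) + (10, 11). λ = (11 - 8)/(10 - 6) ≡ 3/4 mod 13. 4⁻¹ ≡ 10 (mod 13) since 4·10 = 40 ≡ 1, so λ ≡ 4.
  x = λ² - 6 - 10 = 16 - 16 ≡ 0; y = λ·(6 - 0) - 8 ≡ 3. → (0, 3)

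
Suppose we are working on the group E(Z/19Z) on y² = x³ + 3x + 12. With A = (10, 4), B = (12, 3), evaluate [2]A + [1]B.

First 2A:
Repeated addition: build up to 2A.
2A: tangent at (10, 4): λ = (3·10² + 3)/(2·4) ≡ 18/8. 8⁻¹ ≡ 12 (mod 19) since 8·12 = 96 ≡ 1, so λ ≡ 18·12 ≡ 7.
  x = λ² - 10 - 10 = 49 - 20 ≡ 10; y = λ·(10 - 10) - 4 ≡ 15. → (10, 15)
2A = (10, 15).
Finally 2A + B:
(10, 15) + (12, 3). λ = (3 - 15)/(12 - 10) ≡ 7/2 mod 19. 2⁻¹ ≡ 10 (mod 19) since 2·10 = 20 ≡ 1, so λ ≡ 13.
  x = λ² - 10 - 12 = 169 - 22 ≡ 14; y = λ·(10 - 14) - 15 ≡ 9. → (14, 9)

(14, 9)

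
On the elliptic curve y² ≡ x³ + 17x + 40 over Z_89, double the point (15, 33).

tangent at (15, 33): λ = (3·15² + 17)/(2·33) ≡ 69/66. 66⁻¹ ≡ 58 (mod 89), so λ ≡ 69·58 ≡ 86.
  x = λ² - 15 - 15 = 7396 - 30 ≡ 68; y = λ·(15 - 68) - 33 ≡ 37. → (68, 37)

(68, 37)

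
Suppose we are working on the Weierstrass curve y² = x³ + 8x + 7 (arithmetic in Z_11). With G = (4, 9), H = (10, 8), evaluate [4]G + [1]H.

First 4G:
Repeated addition: build up to 4G.
2G: tangent at (4, 9): λ = (3·4² + 8)/(2·9) ≡ 1/7. 7⁻¹ ≡ 8 (mod 11) since 7·8 = 56 ≡ 1, so λ ≡ 1·8 ≡ 8.
  x = λ² - 4 - 4 = 64 - 8 ≡ 1; y = λ·(4 - 1) - 9 ≡ 4. → (1, 4)
3G: (1, 4) + (4, 9). λ = (9 - 4)/(4 - 1) ≡ 5/3 mod 11. 3⁻¹ ≡ 4 (mod 11), so λ ≡ 9.
  x = λ² - 1 - 4 = 81 - 5 ≡ 10; y = λ·(1 - 10) - 4 ≡ 3. → (10, 3)
4G: (10, 3) + (4, 9). λ = (9 - 3)/(4 - 10) ≡ 6/5 mod 11. 5⁻¹ ≡ 9 (mod 11), so λ ≡ 10.
  x = λ² - 10 - 4 = 100 - 14 ≡ 9; y = λ·(10 - 9) - 3 ≡ 7. → (9, 7)
4G = (9, 7).
Finally 4G + H:
(9, 7) + (10, 8). λ = (8 - 7)/(10 - 9) ≡ 1/1 mod 11. 1⁻¹ ≡ 1 (mod 11), so λ ≡ 1.
  x = λ² - 9 - 10 = 1 - 19 ≡ 4; y = λ·(9 - 4) - 7 ≡ 9. → (4, 9)

(4, 9)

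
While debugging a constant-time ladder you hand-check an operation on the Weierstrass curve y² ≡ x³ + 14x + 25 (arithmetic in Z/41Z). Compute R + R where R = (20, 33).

tangent at (20, 33): λ = (3·20² + 14)/(2·33) ≡ 25/25. 25⁻¹ ≡ 23 (mod 41), so λ ≡ 25·23 ≡ 1.
  x = λ² - 20 - 20 = 1 - 40 ≡ 2; y = λ·(20 - 2) - 33 ≡ 26. → (2, 26)

(2, 26)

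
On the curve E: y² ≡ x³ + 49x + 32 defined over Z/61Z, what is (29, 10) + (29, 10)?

(49, 41)

tangent at (29, 10): λ = (3·29² + 49)/(2·10) ≡ 10/20. 20⁻¹ ≡ 58 (mod 61) since 20·58 = 1160 ≡ 1, so λ ≡ 10·58 ≡ 31.
  x = λ² - 29 - 29 = 961 - 58 ≡ 49; y = λ·(29 - 49) - 10 ≡ 41. → (49, 41)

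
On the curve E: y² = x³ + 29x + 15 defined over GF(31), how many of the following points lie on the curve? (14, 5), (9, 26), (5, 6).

0

(14, 5): 5² ≡ 25, rhs ≡ 3 → off.
(9, 26): 26² ≡ 25, rhs ≡ 13 → off.
(5, 6): 6² ≡ 5, rhs ≡ 6 → off.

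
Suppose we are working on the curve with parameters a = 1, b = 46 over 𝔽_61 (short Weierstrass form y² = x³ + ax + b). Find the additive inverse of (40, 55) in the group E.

(40, 6)

-(40, 55) = (40, -55 mod 61) = (40, 6).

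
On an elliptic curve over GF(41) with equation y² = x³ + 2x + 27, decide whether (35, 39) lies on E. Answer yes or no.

yes

y² = 39² ≡ 4; x³ + 2x + 27 = 42972 ≡ 4 (mod 41). 4 = 4.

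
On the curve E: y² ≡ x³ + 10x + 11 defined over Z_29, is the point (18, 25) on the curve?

no

y² = 25² ≡ 16; x³ + 10x + 11 = 6023 ≡ 20 (mod 29). 16 ≠ 20.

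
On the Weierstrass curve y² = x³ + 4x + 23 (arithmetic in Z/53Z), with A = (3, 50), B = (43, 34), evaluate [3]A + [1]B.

(13, 24)

First 3A:
Repeated addition: build up to 3A.
2A: tangent at (3, 50): λ = (3·3² + 4)/(2·50) ≡ 31/47. 47⁻¹ ≡ 44 (mod 53), so λ ≡ 31·44 ≡ 39.
  x = λ² - 3 - 3 = 1521 - 6 ≡ 31; y = λ·(3 - 31) - 50 ≡ 24. → (31, 24)
3A: (31, 24) + (3, 50). λ = (50 - 24)/(3 - 31) ≡ 26/25 mod 53. 25⁻¹ ≡ 17 (mod 53) since 25·17 = 425 ≡ 1, so λ ≡ 18.
  x = λ² - 31 - 3 = 324 - 34 ≡ 25; y = λ·(31 - 25) - 24 ≡ 31. → (25, 31)
3A = (25, 31).
Finally 3A + B:
(25, 31) + (43, 34). λ = (34 - 31)/(43 - 25) ≡ 3/18 mod 53. 18⁻¹ ≡ 3 (mod 53) since 18·3 = 54 ≡ 1, so λ ≡ 9.
  x = λ² - 25 - 43 = 81 - 68 ≡ 13; y = λ·(25 - 13) - 31 ≡ 24. → (13, 24)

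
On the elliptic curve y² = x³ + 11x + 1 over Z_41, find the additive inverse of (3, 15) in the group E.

(3, 26)

-(3, 15) = (3, -15 mod 41) = (3, 26).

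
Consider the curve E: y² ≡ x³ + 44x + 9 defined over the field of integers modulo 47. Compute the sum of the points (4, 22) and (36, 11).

(9, 37)

(4, 22) + (36, 11). λ = (11 - 22)/(36 - 4) ≡ 36/32 mod 47. 32⁻¹ ≡ 25 (mod 47) since 32·25 = 800 ≡ 1, so λ ≡ 7.
  x = λ² - 4 - 36 = 49 - 40 ≡ 9; y = λ·(4 - 9) - 22 ≡ 37. → (9, 37)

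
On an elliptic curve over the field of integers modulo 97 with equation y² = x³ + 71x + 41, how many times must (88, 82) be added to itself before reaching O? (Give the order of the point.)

7

2P: tangent at (88, 82): λ = (3·88² + 71)/(2·82) ≡ 23/67. 67⁻¹ ≡ 42 (mod 97) since 67·42 = 2814 ≡ 1, so λ ≡ 23·42 ≡ 93.
  x = λ² - 88 - 88 = 8649 - 176 ≡ 34; y = λ·(88 - 34) - 82 ≡ 90. → (34, 90)
3P: (34, 90) + (88, 82). λ = (82 - 90)/(88 - 34) ≡ 89/54 mod 97. 54⁻¹ ≡ 9 (mod 97) since 54·9 = 486 ≡ 1, so λ ≡ 25.
  x = λ² - 34 - 88 = 625 - 122 ≡ 18; y = λ·(34 - 18) - 90 ≡ 19. → (18, 19)
4P: (18, 19) + (88, 82). λ = (82 - 19)/(88 - 18) ≡ 63/70 mod 97. 70⁻¹ ≡ 79 (mod 97) since 70·79 = 5530 ≡ 1, so λ ≡ 30.
  x = λ² - 18 - 88 = 900 - 106 ≡ 18; y = λ·(18 - 18) - 19 ≡ 78. → (18, 78)
5P: (18, 78) + (88, 82). λ = (82 - 78)/(88 - 18) ≡ 4/70 mod 97. 70⁻¹ ≡ 79 (mod 97), so λ ≡ 25.
  x = λ² - 18 - 88 = 625 - 106 ≡ 34; y = λ·(18 - 34) - 78 ≡ 7. → (34, 7)
6P: (34, 7) + (88, 82). λ = (82 - 7)/(88 - 34) ≡ 75/54 mod 97. 54⁻¹ ≡ 9 (mod 97) since 54·9 = 486 ≡ 1, so λ ≡ 93.
  x = λ² - 34 - 88 = 8649 - 122 ≡ 88; y = λ·(34 - 88) - 7 ≡ 15. → (88, 15)
7P: (88, 15) + (88, 82): same x and y₁ ≡ -y₂, so the sum is O.
7P = O, so the order is 7.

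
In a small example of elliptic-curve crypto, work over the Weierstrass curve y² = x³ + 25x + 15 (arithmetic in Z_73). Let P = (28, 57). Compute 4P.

Repeated addition: build up to 4P.
2P: tangent at (28, 57): λ = (3·28² + 25)/(2·57) ≡ 41/41. 41⁻¹ ≡ 57 (mod 73), so λ ≡ 41·57 ≡ 1.
  x = λ² - 28 - 28 = 1 - 56 ≡ 18; y = λ·(28 - 18) - 57 ≡ 26. → (18, 26)
3P: (18, 26) + (28, 57). λ = (57 - 26)/(28 - 18) ≡ 31/10 mod 73. 10⁻¹ ≡ 22 (mod 73) since 10·22 = 220 ≡ 1, so λ ≡ 25.
  x = λ² - 18 - 28 = 625 - 46 ≡ 68; y = λ·(18 - 68) - 26 ≡ 38. → (68, 38)
4P: (68, 38) + (28, 57). λ = (57 - 38)/(28 - 68) ≡ 19/33 mod 73. 33⁻¹ ≡ 31 (mod 73) since 33·31 = 1023 ≡ 1, so λ ≡ 5.
  x = λ² - 68 - 28 = 25 - 96 ≡ 2; y = λ·(68 - 2) - 38 ≡ 0. → (2, 0)

(2, 0)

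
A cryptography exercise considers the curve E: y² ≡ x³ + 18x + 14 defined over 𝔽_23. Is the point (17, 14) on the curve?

y² = 14² ≡ 12; x³ + 18x + 14 = 5233 ≡ 12 (mod 23). 12 = 12.

yes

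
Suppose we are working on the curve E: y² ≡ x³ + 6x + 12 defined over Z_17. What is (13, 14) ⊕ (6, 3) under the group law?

(14, 16)

(13, 14) + (6, 3). λ = (3 - 14)/(6 - 13) ≡ 6/10 mod 17. 10⁻¹ ≡ 12 (mod 17) since 10·12 = 120 ≡ 1, so λ ≡ 4.
  x = λ² - 13 - 6 = 16 - 19 ≡ 14; y = λ·(13 - 14) - 14 ≡ 16. → (14, 16)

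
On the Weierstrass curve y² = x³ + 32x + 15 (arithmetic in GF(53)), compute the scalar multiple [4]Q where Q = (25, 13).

(45, 25)

Repeated addition: build up to 4Q.
2Q: tangent at (25, 13): λ = (3·25² + 32)/(2·13) ≡ 52/26. 26⁻¹ ≡ 51 (mod 53), so λ ≡ 52·51 ≡ 2.
  x = λ² - 25 - 25 = 4 - 50 ≡ 7; y = λ·(25 - 7) - 13 ≡ 23. → (7, 23)
3Q: (7, 23) + (25, 13). λ = (13 - 23)/(25 - 7) ≡ 43/18 mod 53. 18⁻¹ ≡ 3 (mod 53), so λ ≡ 23.
  x = λ² - 7 - 25 = 529 - 32 ≡ 20; y = λ·(7 - 20) - 23 ≡ 49. → (20, 49)
4Q: (20, 49) + (25, 13). λ = (13 - 49)/(25 - 20) ≡ 17/5 mod 53. 5⁻¹ ≡ 32 (mod 53), so λ ≡ 14.
  x = λ² - 20 - 25 = 196 - 45 ≡ 45; y = λ·(20 - 45) - 49 ≡ 25. → (45, 25)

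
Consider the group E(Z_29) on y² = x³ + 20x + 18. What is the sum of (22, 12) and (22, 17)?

The two points share x = 22 and their y-coordinates satisfy 12 + 17 ≡ 0 (mod 29), so they are inverses. Their sum is O.

O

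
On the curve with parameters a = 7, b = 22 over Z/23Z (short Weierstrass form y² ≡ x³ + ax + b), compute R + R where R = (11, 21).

tangent at (11, 21): λ = (3·11² + 7)/(2·21) ≡ 2/19. 19⁻¹ ≡ 17 (mod 23), so λ ≡ 2·17 ≡ 11.
  x = λ² - 11 - 11 = 121 - 22 ≡ 7; y = λ·(11 - 7) - 21 ≡ 0. → (7, 0)

(7, 0)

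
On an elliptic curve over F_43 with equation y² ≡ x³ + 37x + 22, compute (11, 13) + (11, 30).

O

The two points share x = 11 and their y-coordinates satisfy 13 + 30 ≡ 0 (mod 43), so they are inverses. Their sum is O.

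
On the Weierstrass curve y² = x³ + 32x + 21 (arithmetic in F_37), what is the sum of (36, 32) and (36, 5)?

The two points share x = 36 and their y-coordinates satisfy 32 + 5 ≡ 0 (mod 37), so they are inverses. Their sum is O.

O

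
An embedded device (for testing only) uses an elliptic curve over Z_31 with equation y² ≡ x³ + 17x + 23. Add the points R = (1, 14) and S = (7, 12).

(1, 14) + (7, 12). λ = (12 - 14)/(7 - 1) ≡ 29/6 mod 31. 6⁻¹ ≡ 26 (mod 31), so λ ≡ 10.
  x = λ² - 1 - 7 = 100 - 8 ≡ 30; y = λ·(1 - 30) - 14 ≡ 6. → (30, 6)

(30, 6)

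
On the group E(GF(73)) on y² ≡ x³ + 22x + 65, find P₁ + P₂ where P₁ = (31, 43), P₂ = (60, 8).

(31, 43) + (60, 8). λ = (8 - 43)/(60 - 31) ≡ 38/29 mod 73. 29⁻¹ ≡ 68 (mod 73), so λ ≡ 29.
  x = λ² - 31 - 60 = 841 - 91 ≡ 20; y = λ·(31 - 20) - 43 ≡ 57. → (20, 57)

(20, 57)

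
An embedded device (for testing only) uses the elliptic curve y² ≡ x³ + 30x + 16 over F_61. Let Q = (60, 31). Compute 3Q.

Repeated addition: build up to 3Q.
2Q: tangent at (60, 31): λ = (3·60² + 30)/(2·31) ≡ 33/1. 1⁻¹ ≡ 1 (mod 61), so λ ≡ 33·1 ≡ 33.
  x = λ² - 60 - 60 = 1089 - 120 ≡ 54; y = λ·(60 - 54) - 31 ≡ 45. → (54, 45)
3Q: (54, 45) + (60, 31). λ = (31 - 45)/(60 - 54) ≡ 47/6 mod 61. 6⁻¹ ≡ 51 (mod 61) since 6·51 = 306 ≡ 1, so λ ≡ 18.
  x = λ² - 54 - 60 = 324 - 114 ≡ 27; y = λ·(54 - 27) - 45 ≡ 14. → (27, 14)

(27, 14)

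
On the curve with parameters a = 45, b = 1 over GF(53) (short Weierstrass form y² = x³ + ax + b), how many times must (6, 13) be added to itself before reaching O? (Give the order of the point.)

9

2P: tangent at (6, 13): λ = (3·6² + 45)/(2·13) ≡ 47/26. 26⁻¹ ≡ 51 (mod 53), so λ ≡ 47·51 ≡ 12.
  x = λ² - 6 - 6 = 144 - 12 ≡ 26; y = λ·(6 - 26) - 13 ≡ 12. → (26, 12)
3P: (26, 12) + (6, 13). λ = (13 - 12)/(6 - 26) ≡ 1/33 mod 53. 33⁻¹ ≡ 45 (mod 53) since 33·45 = 1485 ≡ 1, so λ ≡ 45.
  x = λ² - 26 - 6 = 2025 - 32 ≡ 32; y = λ·(26 - 32) - 12 ≡ 36. → (32, 36)
4P: (32, 36) + (6, 13). λ = (13 - 36)/(6 - 32) ≡ 30/27 mod 53. 27⁻¹ ≡ 2 (mod 53), so λ ≡ 7.
  x = λ² - 32 - 6 = 49 - 38 ≡ 11; y = λ·(32 - 11) - 36 ≡ 5. → (11, 5)
5P: (11, 5) + (6, 13). λ = (13 - 5)/(6 - 11) ≡ 8/48 mod 53. 48⁻¹ ≡ 21 (mod 53), so λ ≡ 9.
  x = λ² - 11 - 6 = 81 - 17 ≡ 11; y = λ·(11 - 11) - 5 ≡ 48. → (11, 48)
6P: (11, 48) + (6, 13). λ = (13 - 48)/(6 - 11) ≡ 18/48 mod 53. 48⁻¹ ≡ 21 (mod 53) since 48·21 = 1008 ≡ 1, so λ ≡ 7.
  x = λ² - 11 - 6 = 49 - 17 ≡ 32; y = λ·(11 - 32) - 48 ≡ 17. → (32, 17)
7P: (32, 17) + (6, 13). λ = (13 - 17)/(6 - 32) ≡ 49/27 mod 53. 27⁻¹ ≡ 2 (mod 53), so λ ≡ 45.
  x = λ² - 32 - 6 = 2025 - 38 ≡ 26; y = λ·(32 - 26) - 17 ≡ 41. → (26, 41)
8P: (26, 41) + (6, 13). λ = (13 - 41)/(6 - 26) ≡ 25/33 mod 53. 33⁻¹ ≡ 45 (mod 53), so λ ≡ 12.
  x = λ² - 26 - 6 = 144 - 32 ≡ 6; y = λ·(26 - 6) - 41 ≡ 40. → (6, 40)
9P: (6, 40) + (6, 13): same x and y₁ ≡ -y₂, so the sum is O.
9P = O, so the order is 9.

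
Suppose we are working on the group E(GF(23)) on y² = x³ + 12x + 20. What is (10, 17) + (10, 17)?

tangent at (10, 17): λ = (3·10² + 12)/(2·17) ≡ 13/11. 11⁻¹ ≡ 21 (mod 23), so λ ≡ 13·21 ≡ 20.
  x = λ² - 10 - 10 = 400 - 20 ≡ 12; y = λ·(10 - 12) - 17 ≡ 12. → (12, 12)

(12, 12)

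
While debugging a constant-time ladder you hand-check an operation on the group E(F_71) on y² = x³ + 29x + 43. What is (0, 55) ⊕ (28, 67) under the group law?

(20, 48)

(0, 55) + (28, 67). λ = (67 - 55)/(28 - 0) ≡ 12/28 mod 71. 28⁻¹ ≡ 33 (mod 71), so λ ≡ 41.
  x = λ² - 0 - 28 = 1681 - 28 ≡ 20; y = λ·(0 - 20) - 55 ≡ 48. → (20, 48)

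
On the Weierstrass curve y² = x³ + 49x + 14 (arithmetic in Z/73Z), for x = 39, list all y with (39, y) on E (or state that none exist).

x³ + 49x + 14 = 61244 ≡ 70 (mod 73).
Square roots of 70 mod 73: 17 and 56 (since 17² = 289 ≡ 70).

17, 56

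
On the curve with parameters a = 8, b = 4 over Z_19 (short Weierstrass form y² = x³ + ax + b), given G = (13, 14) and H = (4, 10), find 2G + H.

First 2G:
Repeated addition: build up to 2G.
2G: tangent at (13, 14): λ = (3·13² + 8)/(2·14) ≡ 2/9. 9⁻¹ ≡ 17 (mod 19), so λ ≡ 2·17 ≡ 15.
  x = λ² - 13 - 13 = 225 - 26 ≡ 9; y = λ·(13 - 9) - 14 ≡ 8. → (9, 8)
2G = (9, 8).
Finally 2G + H:
(9, 8) + (4, 10). λ = (10 - 8)/(4 - 9) ≡ 2/14 mod 19. 14⁻¹ ≡ 15 (mod 19) since 14·15 = 210 ≡ 1, so λ ≡ 11.
  x = λ² - 9 - 4 = 121 - 13 ≡ 13; y = λ·(9 - 13) - 8 ≡ 5. → (13, 5)

(13, 5)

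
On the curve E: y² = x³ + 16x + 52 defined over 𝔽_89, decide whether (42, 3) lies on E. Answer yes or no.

y² = 3² ≡ 9; x³ + 16x + 52 = 74812 ≡ 52 (mod 89). 9 ≠ 52.

no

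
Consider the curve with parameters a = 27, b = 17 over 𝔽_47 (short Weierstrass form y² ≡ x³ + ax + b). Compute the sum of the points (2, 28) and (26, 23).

(25, 14)

(2, 28) + (26, 23). λ = (23 - 28)/(26 - 2) ≡ 42/24 mod 47. 24⁻¹ ≡ 2 (mod 47), so λ ≡ 37.
  x = λ² - 2 - 26 = 1369 - 28 ≡ 25; y = λ·(2 - 25) - 28 ≡ 14. → (25, 14)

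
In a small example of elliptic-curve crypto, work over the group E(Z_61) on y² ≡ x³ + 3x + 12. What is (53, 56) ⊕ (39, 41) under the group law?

(53, 56) + (39, 41). λ = (41 - 56)/(39 - 53) ≡ 46/47 mod 61. 47⁻¹ ≡ 13 (mod 61), so λ ≡ 49.
  x = λ² - 53 - 39 = 2401 - 92 ≡ 52; y = λ·(53 - 52) - 56 ≡ 54. → (52, 54)

(52, 54)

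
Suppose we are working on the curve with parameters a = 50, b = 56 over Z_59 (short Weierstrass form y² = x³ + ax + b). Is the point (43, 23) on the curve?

y² = 23² ≡ 57; x³ + 50x + 56 = 81713 ≡ 57 (mod 59). 57 = 57.

yes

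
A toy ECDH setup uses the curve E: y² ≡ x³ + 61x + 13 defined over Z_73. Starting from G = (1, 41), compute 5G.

Repeated addition: build up to 5G.
2G: tangent at (1, 41): λ = (3·1² + 61)/(2·41) ≡ 64/9. 9⁻¹ ≡ 65 (mod 73), so λ ≡ 64·65 ≡ 72.
  x = λ² - 1 - 1 = 5184 - 2 ≡ 72; y = λ·(1 - 72) - 41 ≡ 30. → (72, 30)
3G: (72, 30) + (1, 41). λ = (41 - 30)/(1 - 72) ≡ 11/2 mod 73. 2⁻¹ ≡ 37 (mod 73), so λ ≡ 42.
  x = λ² - 72 - 1 = 1764 - 73 ≡ 12; y = λ·(72 - 12) - 30 ≡ 8. → (12, 8)
4G: (12, 8) + (1, 41). λ = (41 - 8)/(1 - 12) ≡ 33/62 mod 73. 62⁻¹ ≡ 53 (mod 73) since 62·53 = 3286 ≡ 1, so λ ≡ 70.
  x = λ² - 12 - 1 = 4900 - 13 ≡ 69; y = λ·(12 - 69) - 8 ≡ 17. → (69, 17)
5G: (69, 17) + (1, 41). λ = (41 - 17)/(1 - 69) ≡ 24/5 mod 73. 5⁻¹ ≡ 44 (mod 73), so λ ≡ 34.
  x = λ² - 69 - 1 = 1156 - 70 ≡ 64; y = λ·(69 - 64) - 17 ≡ 7. → (64, 7)

(64, 7)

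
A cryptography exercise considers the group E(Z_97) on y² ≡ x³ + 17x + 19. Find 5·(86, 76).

Write Q = (86, 76).
Double-and-add on 5 = (101)₂. Start with Q = (86, 76) for the leading 1-bit.
double: tangent at (86, 76): λ = (3·86² + 17)/(2·76) ≡ 89/55. 55⁻¹ ≡ 30 (mod 97) since 55·30 = 1650 ≡ 1, so λ ≡ 89·30 ≡ 51.
  x = λ² - 86 - 86 = 2601 - 172 ≡ 4; y = λ·(86 - 4) - 76 ≡ 32. → (4, 32)
double: tangent at (4, 32): λ = (3·4² + 17)/(2·32) ≡ 65/64. 64⁻¹ ≡ 47 (mod 97) since 64·47 = 3008 ≡ 1, so λ ≡ 65·47 ≡ 48.
  x = λ² - 4 - 4 = 2304 - 8 ≡ 65; y = λ·(4 - 65) - 32 ≡ 47. → (65, 47)
add Q: (65, 47) + (86, 76). λ = (76 - 47)/(86 - 65) ≡ 29/21 mod 97. 21⁻¹ ≡ 37 (mod 97) since 21·37 = 777 ≡ 1, so λ ≡ 6.
  x = λ² - 65 - 86 = 36 - 151 ≡ 79; y = λ·(65 - 79) - 47 ≡ 63. → (79, 63)

(79, 63)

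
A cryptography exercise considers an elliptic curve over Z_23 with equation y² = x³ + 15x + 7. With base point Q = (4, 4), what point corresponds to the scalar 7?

(4, 19)

Repeated addition: build up to 7Q.
2Q: tangent at (4, 4): λ = (3·4² + 15)/(2·4) ≡ 17/8. 8⁻¹ ≡ 3 (mod 23), so λ ≡ 17·3 ≡ 5.
  x = λ² - 4 - 4 = 25 - 8 ≡ 17; y = λ·(4 - 17) - 4 ≡ 0. → (17, 0)
3Q: (17, 0) + (4, 4). λ = (4 - 0)/(4 - 17) ≡ 4/10 mod 23. 10⁻¹ ≡ 7 (mod 23) since 10·7 = 70 ≡ 1, so λ ≡ 5.
  x = λ² - 17 - 4 = 25 - 21 ≡ 4; y = λ·(17 - 4) - 0 ≡ 19. → (4, 19)
4Q: (4, 19) + (4, 4): same x and y₁ ≡ -y₂, so the sum is O.
5Q: O + (4, 4) = (4, 4) (identity).
6Q: tangent at (4, 4): λ = (3·4² + 15)/(2·4) ≡ 17/8. 8⁻¹ ≡ 3 (mod 23), so λ ≡ 17·3 ≡ 5.
  x = λ² - 4 - 4 = 25 - 8 ≡ 17; y = λ·(4 - 17) - 4 ≡ 0. → (17, 0)
7Q: (17, 0) + (4, 4). λ = (4 - 0)/(4 - 17) ≡ 4/10 mod 23. 10⁻¹ ≡ 7 (mod 23), so λ ≡ 5.
  x = λ² - 17 - 4 = 25 - 21 ≡ 4; y = λ·(17 - 4) - 0 ≡ 19. → (4, 19)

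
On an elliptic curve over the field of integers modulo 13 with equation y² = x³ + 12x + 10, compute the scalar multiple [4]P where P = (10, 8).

Repeated addition: build up to 4P.
2P: tangent at (10, 8): λ = (3·10² + 12)/(2·8) ≡ 0/3. 3⁻¹ ≡ 9 (mod 13), so λ ≡ 0·9 ≡ 0.
  x = λ² - 10 - 10 = 0 - 20 ≡ 6; y = λ·(10 - 6) - 8 ≡ 5. → (6, 5)
3P: (6, 5) + (10, 8). λ = (8 - 5)/(10 - 6) ≡ 3/4 mod 13. 4⁻¹ ≡ 10 (mod 13), so λ ≡ 4.
  x = λ² - 6 - 10 = 16 - 16 ≡ 0; y = λ·(6 - 0) - 5 ≡ 6. → (0, 6)
4P: (0, 6) + (10, 8). λ = (8 - 6)/(10 - 0) ≡ 2/10 mod 13. 10⁻¹ ≡ 4 (mod 13) since 10·4 = 40 ≡ 1, so λ ≡ 8.
  x = λ² - 0 - 10 = 64 - 10 ≡ 2; y = λ·(0 - 2) - 6 ≡ 4. → (2, 4)

(2, 4)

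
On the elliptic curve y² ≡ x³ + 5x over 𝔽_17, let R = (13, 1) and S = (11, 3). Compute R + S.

(13, 1) + (11, 3). λ = (3 - 1)/(11 - 13) ≡ 2/15 mod 17. 15⁻¹ ≡ 8 (mod 17), so λ ≡ 16.
  x = λ² - 13 - 11 = 256 - 24 ≡ 11; y = λ·(13 - 11) - 1 ≡ 14. → (11, 14)

(11, 14)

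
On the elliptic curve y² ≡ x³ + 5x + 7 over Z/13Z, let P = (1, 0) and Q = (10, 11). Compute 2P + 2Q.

First 2P:
Repeated addition: build up to 2P.
2P: (1, 0) + (1, 0): same x and y₁ ≡ -y₂, so the sum is O.
2P = O.
Next 2Q:
Repeated addition: build up to 2Q.
2Q: tangent at (10, 11): λ = (3·10² + 5)/(2·11) ≡ 6/9. 9⁻¹ ≡ 3 (mod 13) since 9·3 = 27 ≡ 1, so λ ≡ 6·3 ≡ 5.
  x = λ² - 10 - 10 = 25 - 20 ≡ 5; y = λ·(10 - 5) - 11 ≡ 1. → (5, 1)
2Q = (5, 1).
Finally 2P + 2Q:
O + (5, 1) = (5, 1) (identity).

(5, 1)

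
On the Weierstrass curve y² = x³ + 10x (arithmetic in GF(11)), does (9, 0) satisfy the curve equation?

y² = 0² ≡ 0; x³ + 10x + 0 = 819 ≡ 5 (mod 11). 0 ≠ 5.

no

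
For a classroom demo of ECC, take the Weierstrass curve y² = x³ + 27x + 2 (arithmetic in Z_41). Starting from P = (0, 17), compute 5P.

Double-and-add on 5 = (101)₂. Start with P = (0, 17) for the leading 1-bit.
double: tangent at (0, 17): λ = (3·0² + 27)/(2·17) ≡ 27/34. 34⁻¹ ≡ 35 (mod 41), so λ ≡ 27·35 ≡ 2.
  x = λ² - 0 - 0 = 4 - 0 ≡ 4; y = λ·(0 - 4) - 17 ≡ 16. → (4, 16)
double: tangent at (4, 16): λ = (3·4² + 27)/(2·16) ≡ 34/32. 32⁻¹ ≡ 9 (mod 41), so λ ≡ 34·9 ≡ 19.
  x = λ² - 4 - 4 = 361 - 8 ≡ 25; y = λ·(4 - 25) - 16 ≡ 36. → (25, 36)
add P: (25, 36) + (0, 17). λ = (17 - 36)/(0 - 25) ≡ 22/16 mod 41. 16⁻¹ ≡ 18 (mod 41), so λ ≡ 27.
  x = λ² - 25 - 0 = 729 - 25 ≡ 7; y = λ·(25 - 7) - 36 ≡ 40. → (7, 40)

(7, 40)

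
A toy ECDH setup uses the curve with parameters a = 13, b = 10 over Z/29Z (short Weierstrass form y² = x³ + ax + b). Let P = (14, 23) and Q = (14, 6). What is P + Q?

O

The two points share x = 14 and their y-coordinates satisfy 23 + 6 ≡ 0 (mod 29), so they are inverses. Their sum is 𝒪.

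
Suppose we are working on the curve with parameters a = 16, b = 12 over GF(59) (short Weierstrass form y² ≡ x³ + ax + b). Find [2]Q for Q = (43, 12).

(24, 58)

tangent at (43, 12): λ = (3·43² + 16)/(2·12) ≡ 17/24. 24⁻¹ ≡ 32 (mod 59) since 24·32 = 768 ≡ 1, so λ ≡ 17·32 ≡ 13.
  x = λ² - 43 - 43 = 169 - 86 ≡ 24; y = λ·(43 - 24) - 12 ≡ 58. → (24, 58)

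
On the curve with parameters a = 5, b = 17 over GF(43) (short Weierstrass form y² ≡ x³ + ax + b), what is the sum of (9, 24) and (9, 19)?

The two points share x = 9 and their y-coordinates satisfy 24 + 19 ≡ 0 (mod 43), so they are inverses. Their sum is ∞.

O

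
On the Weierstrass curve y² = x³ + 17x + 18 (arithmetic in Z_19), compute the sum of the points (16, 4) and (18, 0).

(16, 4) + (18, 0). λ = (0 - 4)/(18 - 16) ≡ 15/2 mod 19. 2⁻¹ ≡ 10 (mod 19), so λ ≡ 17.
  x = λ² - 16 - 18 = 289 - 34 ≡ 8; y = λ·(16 - 8) - 4 ≡ 18. → (8, 18)

(8, 18)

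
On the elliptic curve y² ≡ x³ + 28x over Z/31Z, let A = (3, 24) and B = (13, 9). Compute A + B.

(25, 9)

(3, 24) + (13, 9). λ = (9 - 24)/(13 - 3) ≡ 16/10 mod 31. 10⁻¹ ≡ 28 (mod 31), so λ ≡ 14.
  x = λ² - 3 - 13 = 196 - 16 ≡ 25; y = λ·(3 - 25) - 24 ≡ 9. → (25, 9)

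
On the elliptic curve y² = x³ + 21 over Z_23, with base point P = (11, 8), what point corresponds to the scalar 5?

Double-and-add on 5 = (101)₂. Start with P = (11, 8) for the leading 1-bit.
double: tangent at (11, 8): λ = (3·11² + 0)/(2·8) ≡ 18/16. 16⁻¹ ≡ 13 (mod 23), so λ ≡ 18·13 ≡ 4.
  x = λ² - 11 - 11 = 16 - 22 ≡ 17; y = λ·(11 - 17) - 8 ≡ 14. → (17, 14)
double: tangent at (17, 14): λ = (3·17² + 0)/(2·14) ≡ 16/5. 5⁻¹ ≡ 14 (mod 23), so λ ≡ 16·14 ≡ 17.
  x = λ² - 17 - 17 = 289 - 34 ≡ 2; y = λ·(17 - 2) - 14 ≡ 11. → (2, 11)
add P: (2, 11) + (11, 8). λ = (8 - 11)/(11 - 2) ≡ 20/9 mod 23. 9⁻¹ ≡ 18 (mod 23) since 9·18 = 162 ≡ 1, so λ ≡ 15.
  x = λ² - 2 - 11 = 225 - 13 ≡ 5; y = λ·(2 - 5) - 11 ≡ 13. → (5, 13)

(5, 13)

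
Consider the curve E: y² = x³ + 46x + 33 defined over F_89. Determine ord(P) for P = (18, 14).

11

2P: tangent at (18, 14): λ = (3·18² + 46)/(2·14) ≡ 39/28. 28⁻¹ ≡ 35 (mod 89) since 28·35 = 980 ≡ 1, so λ ≡ 39·35 ≡ 30.
  x = λ² - 18 - 18 = 900 - 36 ≡ 63; y = λ·(18 - 63) - 14 ≡ 60. → (63, 60)
3P: (63, 60) + (18, 14). λ = (14 - 60)/(18 - 63) ≡ 43/44 mod 89. 44⁻¹ ≡ 87 (mod 89) since 44·87 = 3828 ≡ 1, so λ ≡ 3.
  x = λ² - 63 - 18 = 9 - 81 ≡ 17; y = λ·(63 - 17) - 60 ≡ 78. → (17, 78)
4P: (17, 78) + (18, 14). λ = (14 - 78)/(18 - 17) ≡ 25/1 mod 89. 1⁻¹ ≡ 1 (mod 89), so λ ≡ 25.
  x = λ² - 17 - 18 = 625 - 35 ≡ 56; y = λ·(17 - 56) - 78 ≡ 15. → (56, 15)
5P: (56, 15) + (18, 14). λ = (14 - 15)/(18 - 56) ≡ 88/51 mod 89. 51⁻¹ ≡ 7 (mod 89) since 51·7 = 357 ≡ 1, so λ ≡ 82.
  x = λ² - 56 - 18 = 6724 - 74 ≡ 64; y = λ·(56 - 64) - 15 ≡ 41. → (64, 41)
6P: (64, 41) + (18, 14). λ = (14 - 41)/(18 - 64) ≡ 62/43 mod 89. 43⁻¹ ≡ 29 (mod 89), so λ ≡ 18.
  x = λ² - 64 - 18 = 324 - 82 ≡ 64; y = λ·(64 - 64) - 41 ≡ 48. → (64, 48)
7P: (64, 48) + (18, 14). λ = (14 - 48)/(18 - 64) ≡ 55/43 mod 89. 43⁻¹ ≡ 29 (mod 89), so λ ≡ 82.
  x = λ² - 64 - 18 = 6724 - 82 ≡ 56; y = λ·(64 - 56) - 48 ≡ 74. → (56, 74)
8P: (56, 74) + (18, 14). λ = (14 - 74)/(18 - 56) ≡ 29/51 mod 89. 51⁻¹ ≡ 7 (mod 89), so λ ≡ 25.
  x = λ² - 56 - 18 = 625 - 74 ≡ 17; y = λ·(56 - 17) - 74 ≡ 11. → (17, 11)
9P: (17, 11) + (18, 14). λ = (14 - 11)/(18 - 17) ≡ 3/1 mod 89. 1⁻¹ ≡ 1 (mod 89), so λ ≡ 3.
  x = λ² - 17 - 18 = 9 - 35 ≡ 63; y = λ·(17 - 63) - 11 ≡ 29. → (63, 29)
10P: (63, 29) + (18, 14). λ = (14 - 29)/(18 - 63) ≡ 74/44 mod 89. 44⁻¹ ≡ 87 (mod 89), so λ ≡ 30.
  x = λ² - 63 - 18 = 900 - 81 ≡ 18; y = λ·(63 - 18) - 29 ≡ 75. → (18, 75)
11P: (18, 75) + (18, 14): same x and y₁ ≡ -y₂, so the sum is the point at infinity.
11P = the point at infinity, so the order is 11.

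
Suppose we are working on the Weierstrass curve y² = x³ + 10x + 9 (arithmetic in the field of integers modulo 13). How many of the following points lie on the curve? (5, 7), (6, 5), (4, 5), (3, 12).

2

(5, 7): 7² ≡ 10, rhs ≡ 2 → off.
(6, 5): 5² ≡ 12, rhs ≡ 12 → on.
(4, 5): 5² ≡ 12, rhs ≡ 9 → off.
(3, 12): 12² ≡ 1, rhs ≡ 1 → on.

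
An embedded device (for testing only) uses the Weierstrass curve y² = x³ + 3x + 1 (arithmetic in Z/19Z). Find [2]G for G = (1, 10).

tangent at (1, 10): λ = (3·1² + 3)/(2·10) ≡ 6/1. 1⁻¹ ≡ 1 (mod 19), so λ ≡ 6·1 ≡ 6.
  x = λ² - 1 - 1 = 36 - 2 ≡ 15; y = λ·(1 - 15) - 10 ≡ 1. → (15, 1)

(15, 1)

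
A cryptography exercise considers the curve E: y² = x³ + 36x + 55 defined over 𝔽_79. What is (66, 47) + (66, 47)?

tangent at (66, 47): λ = (3·66² + 36)/(2·47) ≡ 69/15. 15⁻¹ ≡ 58 (mod 79) since 15·58 = 870 ≡ 1, so λ ≡ 69·58 ≡ 52.
  x = λ² - 66 - 66 = 2704 - 132 ≡ 44; y = λ·(66 - 44) - 47 ≡ 70. → (44, 70)

(44, 70)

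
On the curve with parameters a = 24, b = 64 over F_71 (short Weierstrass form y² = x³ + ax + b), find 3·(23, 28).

Write P = (23, 28).
Repeated addition: build up to 3P.
2P: tangent at (23, 28): λ = (3·23² + 24)/(2·28) ≡ 49/56. 56⁻¹ ≡ 52 (mod 71) since 56·52 = 2912 ≡ 1, so λ ≡ 49·52 ≡ 63.
  x = λ² - 23 - 23 = 3969 - 46 ≡ 18; y = λ·(23 - 18) - 28 ≡ 3. → (18, 3)
3P: (18, 3) + (23, 28). λ = (28 - 3)/(23 - 18) ≡ 25/5 mod 71. 5⁻¹ ≡ 57 (mod 71) since 5·57 = 285 ≡ 1, so λ ≡ 5.
  x = λ² - 18 - 23 = 25 - 41 ≡ 55; y = λ·(18 - 55) - 3 ≡ 25. → (55, 25)

(55, 25)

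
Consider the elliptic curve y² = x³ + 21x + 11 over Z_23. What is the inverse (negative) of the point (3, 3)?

(3, 20)

-(3, 3) = (3, -3 mod 23) = (3, 20).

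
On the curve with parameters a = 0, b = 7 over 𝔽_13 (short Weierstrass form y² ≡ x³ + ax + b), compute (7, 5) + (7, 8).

The two points share x = 7 and their y-coordinates satisfy 5 + 8 ≡ 0 (mod 13), so they are inverses. Their sum is the point at infinity.

O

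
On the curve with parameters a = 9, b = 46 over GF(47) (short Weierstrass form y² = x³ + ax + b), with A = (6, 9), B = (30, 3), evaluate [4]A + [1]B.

First 4A:
Double-and-add on 4 = (100)₂. Start with A = (6, 9) for the leading 1-bit.
double: tangent at (6, 9): λ = (3·6² + 9)/(2·9) ≡ 23/18. 18⁻¹ ≡ 34 (mod 47), so λ ≡ 23·34 ≡ 30.
  x = λ² - 6 - 6 = 900 - 12 ≡ 42; y = λ·(6 - 42) - 9 ≡ 39. → (42, 39)
double: tangent at (42, 39): λ = (3·42² + 9)/(2·39) ≡ 37/31. 31⁻¹ ≡ 44 (mod 47), so λ ≡ 37·44 ≡ 30.
  x = λ² - 42 - 42 = 900 - 84 ≡ 17; y = λ·(42 - 17) - 39 ≡ 6. → (17, 6)
4A = (17, 6).
Finally 4A + B:
(17, 6) + (30, 3). λ = (3 - 6)/(30 - 17) ≡ 44/13 mod 47. 13⁻¹ ≡ 29 (mod 47), so λ ≡ 7.
  x = λ² - 17 - 30 = 49 - 47 ≡ 2; y = λ·(17 - 2) - 6 ≡ 5. → (2, 5)

(2, 5)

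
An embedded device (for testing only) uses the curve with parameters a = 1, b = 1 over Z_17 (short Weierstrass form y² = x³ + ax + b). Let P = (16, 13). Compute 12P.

Double-and-add on 12 = (1100)₂. Start with P = (16, 13) for the leading 1-bit.
double: tangent at (16, 13): λ = (3·16² + 1)/(2·13) ≡ 4/9. 9⁻¹ ≡ 2 (mod 17), so λ ≡ 4·2 ≡ 8.
  x = λ² - 16 - 16 = 64 - 32 ≡ 15; y = λ·(16 - 15) - 13 ≡ 12. → (15, 12)
add P: (15, 12) + (16, 13). λ = (13 - 12)/(16 - 15) ≡ 1/1 mod 17. 1⁻¹ ≡ 1 (mod 17) since 1·1 = 1 ≡ 1, so λ ≡ 1.
  x = λ² - 15 - 16 = 1 - 31 ≡ 4; y = λ·(15 - 4) - 12 ≡ 16. → (4, 16)
double: tangent at (4, 16): λ = (3·4² + 1)/(2·16) ≡ 15/15. 15⁻¹ ≡ 8 (mod 17) since 15·8 = 120 ≡ 1, so λ ≡ 15·8 ≡ 1.
  x = λ² - 4 - 4 = 1 - 8 ≡ 10; y = λ·(4 - 10) - 16 ≡ 12. → (10, 12)
double: tangent at (10, 12): λ = (3·10² + 1)/(2·12) ≡ 12/7. 7⁻¹ ≡ 5 (mod 17), so λ ≡ 12·5 ≡ 9.
  x = λ² - 10 - 10 = 81 - 20 ≡ 10; y = λ·(10 - 10) - 12 ≡ 5. → (10, 5)

(10, 5)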